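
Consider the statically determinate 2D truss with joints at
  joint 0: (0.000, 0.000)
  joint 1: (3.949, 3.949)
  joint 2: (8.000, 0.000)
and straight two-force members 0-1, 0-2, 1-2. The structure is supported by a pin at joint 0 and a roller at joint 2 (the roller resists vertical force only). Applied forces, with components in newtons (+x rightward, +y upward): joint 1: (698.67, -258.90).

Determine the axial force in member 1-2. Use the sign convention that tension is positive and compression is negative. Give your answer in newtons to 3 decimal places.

-677.159

N=3 nodes, M=3 members, R=3 reactions → 2N=6, M+R=6
member 0 (0-1): L=5.5847, (cx,cy)=(0.7071,0.7071)
member 1 (0-2): L=8.0000, (cx,cy)=(1.0000,0.0000)
member 2 (1-2): L=5.6573, (cx,cy)=(0.7161,-0.6980)
solve A·x = −loads:
  F[0-1] = +302.3313 N (tension)
  F[0-2] = +484.8895 N (tension)
  F[1-2] = -677.1593 N (compression)
  Rx@0 = -698.6700 N
  Ry@0 = -213.7805 N
  Ry@2 = +472.6805 N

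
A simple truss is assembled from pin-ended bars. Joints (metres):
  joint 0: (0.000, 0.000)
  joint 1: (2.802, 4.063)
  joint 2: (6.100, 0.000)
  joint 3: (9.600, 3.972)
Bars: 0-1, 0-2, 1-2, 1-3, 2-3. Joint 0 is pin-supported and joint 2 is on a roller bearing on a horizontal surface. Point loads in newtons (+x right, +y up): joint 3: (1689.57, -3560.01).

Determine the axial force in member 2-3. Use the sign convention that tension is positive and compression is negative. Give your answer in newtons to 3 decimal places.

-4659.807

N=4 nodes, M=5 members, R=3 reactions → 2N=8, M+R=8
member 0 (0-1): L=4.9355, (cx,cy)=(0.5677,0.8232)
member 1 (0-2): L=6.1000, (cx,cy)=(1.0000,0.0000)
member 2 (1-2): L=5.2330, (cx,cy)=(0.6302,-0.7764)
member 3 (1-3): L=6.7986, (cx,cy)=(0.9999,-0.0134)
member 4 (2-3): L=5.2940, (cx,cy)=(0.6611,0.7503)
solve A·x = −loads:
  F[0-1] = +3817.6801 N (tension)
  F[0-2] = -477.8167 N (compression)
  F[1-2] = -4130.0806 N (compression)
  F[1-3] = +4770.6968 N (tension)
  F[2-3] = -4659.8069 N (compression)
  Rx@0 = -1689.5700 N
  Ry@0 = -3142.7880 N
  Ry@2 = +6702.7980 N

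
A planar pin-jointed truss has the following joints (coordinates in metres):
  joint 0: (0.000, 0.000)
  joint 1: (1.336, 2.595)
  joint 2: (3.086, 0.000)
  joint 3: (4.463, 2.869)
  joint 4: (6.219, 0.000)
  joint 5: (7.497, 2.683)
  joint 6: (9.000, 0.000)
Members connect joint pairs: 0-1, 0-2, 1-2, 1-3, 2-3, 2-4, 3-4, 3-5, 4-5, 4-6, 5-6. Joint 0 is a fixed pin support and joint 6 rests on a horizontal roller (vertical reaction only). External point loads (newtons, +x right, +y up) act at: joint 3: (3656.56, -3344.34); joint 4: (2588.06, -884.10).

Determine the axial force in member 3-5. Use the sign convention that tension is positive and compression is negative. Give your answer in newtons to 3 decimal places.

-3465.905

N=7 nodes, M=11 members, R=3 reactions → 2N=14, M+R=14
member 0 (0-1): L=2.9187, (cx,cy)=(0.4577,0.8891)
member 1 (0-2): L=3.0860, (cx,cy)=(1.0000,0.0000)
member 2 (1-2): L=3.1299, (cx,cy)=(0.5591,-0.8291)
member 3 (1-3): L=3.1390, (cx,cy)=(0.9962,0.0873)
member 4 (2-3): L=3.1823, (cx,cy)=(0.4327,0.9015)
member 5 (2-4): L=3.1330, (cx,cy)=(1.0000,0.0000)
member 6 (3-4): L=3.3637, (cx,cy)=(0.5220,-0.8529)
member 7 (3-5): L=3.0397, (cx,cy)=(0.9981,-0.0612)
member 8 (4-5): L=2.9718, (cx,cy)=(0.4300,0.9028)
member 9 (4-6): L=2.7810, (cx,cy)=(1.0000,0.0000)
member 10 (5-6): L=3.0753, (cx,cy)=(0.4887,-0.8724)
solve A·x = −loads:
  F[0-1] = -892.4597 N (compression)
  F[0-2] = +6653.1301 N (tension)
  F[1-2] = +862.8820 N (tension)
  F[1-3] = -894.3751 N (compression)
  F[2-3] = -793.5400 N (compression)
  F[2-4] = +7478.9464 N (tension)
  F[3-4] = -2742.0862 N (compression)
  F[3-5] = -3465.9049 N (compression)
  F[4-5] = +3569.8338 N (tension)
  F[4-6] = +1924.2457 N (tension)
  F[5-6] = -3937.2199 N (compression)
  Rx@0 = -6244.6200 N
  Ry@0 = +793.4758 N
  Ry@6 = +3434.9642 N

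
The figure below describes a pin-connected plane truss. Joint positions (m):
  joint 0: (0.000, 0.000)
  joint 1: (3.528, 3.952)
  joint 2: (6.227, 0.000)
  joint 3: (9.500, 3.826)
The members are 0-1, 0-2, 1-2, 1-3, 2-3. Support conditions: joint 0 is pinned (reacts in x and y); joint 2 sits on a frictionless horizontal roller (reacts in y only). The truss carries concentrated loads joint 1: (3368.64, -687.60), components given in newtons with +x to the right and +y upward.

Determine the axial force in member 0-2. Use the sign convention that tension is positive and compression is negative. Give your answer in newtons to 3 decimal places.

N=4 nodes, M=5 members, R=3 reactions → 2N=8, M+R=8
member 0 (0-1): L=5.2976, (cx,cy)=(0.6660,0.7460)
member 1 (0-2): L=6.2270, (cx,cy)=(1.0000,0.0000)
member 2 (1-2): L=4.7857, (cx,cy)=(0.5640,-0.8258)
member 3 (1-3): L=5.9733, (cx,cy)=(0.9998,-0.0211)
member 4 (2-3): L=5.0350, (cx,cy)=(0.6501,0.7599)
solve A·x = −loads:
  F[0-1] = +2466.3776 N (tension)
  F[0-2] = +1726.1417 N (tension)
  F[1-2] = -3060.6864 N (compression)
  F[1-3] = +0.0000 N (tension)
  F[2-3] = -0.0000 N (compression)
  Rx@0 = -3368.6400 N
  Ry@0 = -1839.8961 N
  Ry@2 = +2527.4961 N

1726.142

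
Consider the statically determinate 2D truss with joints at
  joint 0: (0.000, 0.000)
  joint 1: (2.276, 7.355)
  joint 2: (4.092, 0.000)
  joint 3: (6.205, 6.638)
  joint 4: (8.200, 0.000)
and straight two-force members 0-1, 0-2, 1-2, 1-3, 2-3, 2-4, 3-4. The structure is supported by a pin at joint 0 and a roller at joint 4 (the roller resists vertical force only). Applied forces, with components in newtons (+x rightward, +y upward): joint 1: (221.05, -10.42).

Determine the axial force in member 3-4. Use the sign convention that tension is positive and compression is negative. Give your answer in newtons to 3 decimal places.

N=5 nodes, M=7 members, R=3 reactions → 2N=10, M+R=10
member 0 (0-1): L=7.6991, (cx,cy)=(0.2956,0.9553)
member 1 (0-2): L=4.0920, (cx,cy)=(1.0000,0.0000)
member 2 (1-2): L=7.5759, (cx,cy)=(0.2397,-0.9708)
member 3 (1-3): L=3.9939, (cx,cy)=(0.9838,-0.1795)
member 4 (2-3): L=6.9662, (cx,cy)=(0.3033,0.9529)
member 5 (2-4): L=4.1080, (cx,cy)=(1.0000,0.0000)
member 6 (3-4): L=6.9313, (cx,cy)=(0.2878,-0.9577)
solve A·x = −loads:
  F[0-1] = +199.6672 N (tension)
  F[0-2] = +162.0246 N (tension)
  F[1-2] = -185.0883 N (compression)
  F[1-3] = -119.6005 N (compression)
  F[2-3] = +188.5762 N (tension)
  F[2-4] = +60.4581 N (tension)
  F[3-4] = -210.0520 N (compression)
  Rx@0 = -221.0500 N
  Ry@0 = -190.7433 N
  Ry@4 = +201.1633 N

-210.052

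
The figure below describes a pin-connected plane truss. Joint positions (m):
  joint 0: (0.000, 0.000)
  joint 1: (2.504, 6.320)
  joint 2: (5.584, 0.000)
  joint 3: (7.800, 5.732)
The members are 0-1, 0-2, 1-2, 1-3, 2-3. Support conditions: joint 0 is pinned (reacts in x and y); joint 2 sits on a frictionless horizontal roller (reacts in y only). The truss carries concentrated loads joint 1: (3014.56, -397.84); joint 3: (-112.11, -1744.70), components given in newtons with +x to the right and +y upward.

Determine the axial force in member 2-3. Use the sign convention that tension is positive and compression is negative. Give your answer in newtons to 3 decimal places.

N=4 nodes, M=5 members, R=3 reactions → 2N=8, M+R=8
member 0 (0-1): L=6.7980, (cx,cy)=(0.3683,0.9297)
member 1 (0-2): L=5.5840, (cx,cy)=(1.0000,0.0000)
member 2 (1-2): L=7.0306, (cx,cy)=(0.4381,-0.8989)
member 3 (1-3): L=5.3285, (cx,cy)=(0.9939,-0.1103)
member 4 (2-3): L=6.1454, (cx,cy)=(0.3606,0.9327)
solve A·x = −loads:
  F[0-1] = +4054.8557 N (tension)
  F[0-2] = +1408.8635 N (tension)
  F[1-2] = -4702.7631 N (compression)
  F[1-3] = +542.5609 N (tension)
  F[2-3] = -1806.3540 N (compression)
  Rx@0 = -2902.4500 N
  Ry@0 = -3769.7551 N
  Ry@2 = +5912.2951 N

-1806.354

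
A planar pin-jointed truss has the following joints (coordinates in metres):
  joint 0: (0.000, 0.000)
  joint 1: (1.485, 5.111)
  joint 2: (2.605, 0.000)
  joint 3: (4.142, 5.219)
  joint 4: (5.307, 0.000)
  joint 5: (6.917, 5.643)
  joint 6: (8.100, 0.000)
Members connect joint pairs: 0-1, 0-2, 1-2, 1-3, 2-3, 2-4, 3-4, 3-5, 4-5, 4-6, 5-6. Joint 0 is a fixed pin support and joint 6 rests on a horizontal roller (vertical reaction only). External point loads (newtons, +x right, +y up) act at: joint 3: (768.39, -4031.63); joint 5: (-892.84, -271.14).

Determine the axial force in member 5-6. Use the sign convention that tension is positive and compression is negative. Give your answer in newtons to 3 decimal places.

N=7 nodes, M=11 members, R=3 reactions → 2N=14, M+R=14
member 0 (0-1): L=5.3224, (cx,cy)=(0.2790,0.9603)
member 1 (0-2): L=2.6050, (cx,cy)=(1.0000,0.0000)
member 2 (1-2): L=5.2323, (cx,cy)=(0.2141,-0.9768)
member 3 (1-3): L=2.6592, (cx,cy)=(0.9992,0.0406)
member 4 (2-3): L=5.4406, (cx,cy)=(0.2825,0.9593)
member 5 (2-4): L=2.7020, (cx,cy)=(1.0000,0.0000)
member 6 (3-4): L=5.3474, (cx,cy)=(0.2179,-0.9760)
member 7 (3-5): L=2.8072, (cx,cy)=(0.9885,0.1510)
member 8 (4-5): L=5.8682, (cx,cy)=(0.2744,0.9616)
member 9 (4-6): L=2.7930, (cx,cy)=(1.0000,0.0000)
member 10 (5-6): L=5.7657, (cx,cy)=(0.2052,-0.9787)
solve A·x = −loads:
  F[0-1] = -2224.9013 N (compression)
  F[0-2] = +496.3229 N (tension)
  F[1-2] = +2142.3290 N (tension)
  F[1-3] = -1080.2424 N (compression)
  F[2-3] = -2181.5356 N (compression)
  F[2-4] = +1571.1951 N (tension)
  F[3-4] = -2250.7130 N (compression)
  F[3-5] = -1996.5982 N (compression)
  F[4-5] = +2284.3067 N (tension)
  F[4-6] = +454.1279 N (tension)
  F[5-6] = -2213.3144 N (compression)
  Rx@0 = +124.4500 N
  Ry@0 = +2136.5455 N
  Ry@6 = +2166.2245 N

-2213.314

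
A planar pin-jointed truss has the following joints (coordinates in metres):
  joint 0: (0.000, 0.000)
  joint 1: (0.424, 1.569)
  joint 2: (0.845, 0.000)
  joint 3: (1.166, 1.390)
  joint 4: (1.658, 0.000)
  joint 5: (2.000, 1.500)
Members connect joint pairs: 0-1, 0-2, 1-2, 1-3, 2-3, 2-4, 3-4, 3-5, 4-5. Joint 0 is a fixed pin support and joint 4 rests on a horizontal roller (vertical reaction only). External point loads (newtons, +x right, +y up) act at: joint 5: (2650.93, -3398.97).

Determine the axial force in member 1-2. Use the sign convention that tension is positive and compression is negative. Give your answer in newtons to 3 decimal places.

N=6 nodes, M=9 members, R=3 reactions → 2N=12, M+R=12
member 0 (0-1): L=1.6253, (cx,cy)=(0.2609,0.9654)
member 1 (0-2): L=0.8450, (cx,cy)=(1.0000,0.0000)
member 2 (1-2): L=1.6245, (cx,cy)=(0.2592,-0.9658)
member 3 (1-3): L=0.7633, (cx,cy)=(0.9721,-0.2345)
member 4 (2-3): L=1.4266, (cx,cy)=(0.2250,0.9744)
member 5 (2-4): L=0.8130, (cx,cy)=(1.0000,0.0000)
member 6 (3-4): L=1.4745, (cx,cy)=(0.3337,-0.9427)
member 7 (3-5): L=0.8412, (cx,cy)=(0.9914,0.1308)
member 8 (4-5): L=1.5385, (cx,cy)=(0.2223,0.9750)
solve A·x = −loads:
  F[0-1] = +3210.6000 N (tension)
  F[0-2] = +1813.3550 N (tension)
  F[1-2] = -3654.8424 N (compression)
  F[1-3] = +1835.9504 N (tension)
  F[2-3] = +3622.8820 N (tension)
  F[2-4] = +50.9827 N (tension)
  F[3-4] = -2793.6628 N (compression)
  F[3-5] = +3562.7028 N (tension)
  F[4-5] = -3964.0184 N (compression)
  Rx@0 = -2650.9300 N
  Ry@0 = -3099.4226 N
  Ry@4 = +6498.3926 N

-3654.842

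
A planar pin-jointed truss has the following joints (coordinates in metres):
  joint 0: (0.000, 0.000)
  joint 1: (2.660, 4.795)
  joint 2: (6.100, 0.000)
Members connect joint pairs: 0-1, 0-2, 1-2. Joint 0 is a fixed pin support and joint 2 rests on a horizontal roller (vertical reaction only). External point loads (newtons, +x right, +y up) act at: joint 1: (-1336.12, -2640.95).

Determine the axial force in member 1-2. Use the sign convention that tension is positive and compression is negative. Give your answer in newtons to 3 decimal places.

-124.733

N=3 nodes, M=3 members, R=3 reactions → 2N=6, M+R=6
member 0 (0-1): L=5.4834, (cx,cy)=(0.4851,0.8745)
member 1 (0-2): L=6.1000, (cx,cy)=(1.0000,0.0000)
member 2 (1-2): L=5.9013, (cx,cy)=(0.5829,-0.8125)
solve A·x = −loads:
  F[0-1] = -2904.1990 N (compression)
  F[0-2] = +72.7095 N (tension)
  F[1-2] = -124.7332 N (compression)
  Rx@0 = +1336.1200 N
  Ry@0 = +2539.6006 N
  Ry@2 = +101.3494 N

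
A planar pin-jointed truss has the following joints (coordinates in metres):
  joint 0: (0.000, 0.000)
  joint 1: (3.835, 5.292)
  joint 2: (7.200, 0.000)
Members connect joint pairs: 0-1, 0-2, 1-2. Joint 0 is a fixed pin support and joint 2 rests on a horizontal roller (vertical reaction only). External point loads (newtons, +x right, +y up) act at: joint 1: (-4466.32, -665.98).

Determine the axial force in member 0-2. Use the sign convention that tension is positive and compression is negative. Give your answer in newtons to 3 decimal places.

-1861.826

N=3 nodes, M=3 members, R=3 reactions → 2N=6, M+R=6
member 0 (0-1): L=6.5355, (cx,cy)=(0.5868,0.8097)
member 1 (0-2): L=7.2000, (cx,cy)=(1.0000,0.0000)
member 2 (1-2): L=6.2712, (cx,cy)=(0.5366,-0.8439)
solve A·x = −loads:
  F[0-1] = -4438.4924 N (compression)
  F[0-2] = -1861.8257 N (compression)
  F[1-2] = +3469.8251 N (tension)
  Rx@0 = +4466.3200 N
  Ry@0 = +3593.9984 N
  Ry@2 = -2928.0184 N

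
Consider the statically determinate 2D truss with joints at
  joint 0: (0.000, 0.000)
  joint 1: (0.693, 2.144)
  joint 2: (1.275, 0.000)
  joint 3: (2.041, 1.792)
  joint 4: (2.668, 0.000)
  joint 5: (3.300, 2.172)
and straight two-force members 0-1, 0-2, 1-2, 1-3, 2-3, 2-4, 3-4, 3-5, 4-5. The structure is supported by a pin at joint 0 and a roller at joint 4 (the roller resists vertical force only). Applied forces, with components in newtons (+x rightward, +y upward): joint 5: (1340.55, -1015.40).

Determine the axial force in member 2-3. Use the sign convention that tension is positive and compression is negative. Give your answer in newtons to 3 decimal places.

1690.523

N=6 nodes, M=9 members, R=3 reactions → 2N=12, M+R=12
member 0 (0-1): L=2.2532, (cx,cy)=(0.3076,0.9515)
member 1 (0-2): L=1.2750, (cx,cy)=(1.0000,0.0000)
member 2 (1-2): L=2.2216, (cx,cy)=(0.2620,-0.9651)
member 3 (1-3): L=1.3932, (cx,cy)=(0.9676,-0.2527)
member 4 (2-3): L=1.9489, (cx,cy)=(0.3931,0.9195)
member 5 (2-4): L=1.3930, (cx,cy)=(1.0000,0.0000)
member 6 (3-4): L=1.8985, (cx,cy)=(0.3303,-0.9439)
member 7 (3-5): L=1.3151, (cx,cy)=(0.9573,0.2890)
member 8 (4-5): L=2.2621, (cx,cy)=(0.2794,0.9602)
solve A·x = −loads:
  F[0-1] = +1399.7077 N (tension)
  F[0-2] = +910.0555 N (tension)
  F[1-2] = -1610.7178 N (compression)
  F[1-3] = +881.0461 N (tension)
  F[2-3] = +1690.5228 N (tension)
  F[2-4] = -176.3752 N (compression)
  F[3-4] = -837.5210 N (compression)
  F[3-5] = +1873.4361 N (tension)
  F[4-5] = -1621.2963 N (compression)
  Rx@0 = -1340.5500 N
  Ry@0 = -1331.8618 N
  Ry@4 = +2347.2618 N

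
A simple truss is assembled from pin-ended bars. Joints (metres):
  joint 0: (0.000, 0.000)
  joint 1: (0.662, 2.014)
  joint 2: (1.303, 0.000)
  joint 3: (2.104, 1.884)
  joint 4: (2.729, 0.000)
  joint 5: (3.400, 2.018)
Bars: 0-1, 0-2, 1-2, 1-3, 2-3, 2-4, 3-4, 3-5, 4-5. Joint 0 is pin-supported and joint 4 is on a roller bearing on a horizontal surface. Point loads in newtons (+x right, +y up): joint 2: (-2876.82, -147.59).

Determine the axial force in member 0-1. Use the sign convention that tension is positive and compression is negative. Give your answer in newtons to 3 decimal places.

-81.180

N=6 nodes, M=9 members, R=3 reactions → 2N=12, M+R=12
member 0 (0-1): L=2.1200, (cx,cy)=(0.3123,0.9500)
member 1 (0-2): L=1.3030, (cx,cy)=(1.0000,0.0000)
member 2 (1-2): L=2.1135, (cx,cy)=(0.3033,-0.9529)
member 3 (1-3): L=1.4478, (cx,cy)=(0.9960,-0.0898)
member 4 (2-3): L=2.0472, (cx,cy)=(0.3913,0.9203)
member 5 (2-4): L=1.4260, (cx,cy)=(1.0000,0.0000)
member 6 (3-4): L=1.9850, (cx,cy)=(0.3149,-0.9491)
member 7 (3-5): L=1.3029, (cx,cy)=(0.9947,0.1028)
member 8 (4-5): L=2.1266, (cx,cy)=(0.3155,0.9489)
solve A·x = −loads:
  F[0-1] = -81.1804 N (compression)
  F[0-2] = -2851.4704 N (compression)
  F[1-2] = +85.7929 N (tension)
  F[1-3] = -51.5774 N (compression)
  F[2-3] = +71.5413 N (tension)
  F[2-4] = +23.3774 N (tension)
  F[3-4] = -74.2454 N (compression)
  F[3-5] = -0.0000 N (compression)
  F[4-5] = +0.0000 N (tension)
  Rx@0 = +2876.8200 N
  Ry@0 = +77.1210 N
  Ry@4 = +70.4690 N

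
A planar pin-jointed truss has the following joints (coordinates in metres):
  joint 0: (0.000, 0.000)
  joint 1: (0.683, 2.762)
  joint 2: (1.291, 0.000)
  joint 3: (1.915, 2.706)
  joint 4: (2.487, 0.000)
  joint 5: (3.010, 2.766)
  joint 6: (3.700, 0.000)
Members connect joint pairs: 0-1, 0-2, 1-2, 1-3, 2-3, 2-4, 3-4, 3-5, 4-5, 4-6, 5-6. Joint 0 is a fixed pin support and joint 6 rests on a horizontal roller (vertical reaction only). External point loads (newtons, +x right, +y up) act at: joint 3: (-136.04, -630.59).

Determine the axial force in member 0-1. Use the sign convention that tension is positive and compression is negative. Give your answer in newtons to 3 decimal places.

-415.870

N=7 nodes, M=11 members, R=3 reactions → 2N=14, M+R=14
member 0 (0-1): L=2.8452, (cx,cy)=(0.2401,0.9708)
member 1 (0-2): L=1.2910, (cx,cy)=(1.0000,0.0000)
member 2 (1-2): L=2.8281, (cx,cy)=(0.2150,-0.9766)
member 3 (1-3): L=1.2333, (cx,cy)=(0.9990,-0.0454)
member 4 (2-3): L=2.7770, (cx,cy)=(0.2247,0.9744)
member 5 (2-4): L=1.1960, (cx,cy)=(1.0000,0.0000)
member 6 (3-4): L=2.7658, (cx,cy)=(0.2068,-0.9784)
member 7 (3-5): L=1.0966, (cx,cy)=(0.9985,0.0547)
member 8 (4-5): L=2.8150, (cx,cy)=(0.1858,0.9826)
member 9 (4-6): L=1.2130, (cx,cy)=(1.0000,0.0000)
member 10 (5-6): L=2.8508, (cx,cy)=(0.2420,-0.9703)
solve A·x = −loads:
  F[0-1] = -415.8703 N (compression)
  F[0-2] = -36.2087 N (compression)
  F[1-2] = +422.2472 N (tension)
  F[1-3] = -190.8041 N (compression)
  F[2-3] = -423.1962 N (compression)
  F[2-4] = +149.6602 N (tension)
  F[3-4] = -237.5239 N (compression)
  F[3-5] = -100.6882 N (compression)
  F[4-5] = +236.5065 N (tension)
  F[4-6] = +56.5969 N (tension)
  F[5-6] = -233.8326 N (compression)
  Rx@0 = +136.0400 N
  Ry@0 = +403.7101 N
  Ry@6 = +226.8799 N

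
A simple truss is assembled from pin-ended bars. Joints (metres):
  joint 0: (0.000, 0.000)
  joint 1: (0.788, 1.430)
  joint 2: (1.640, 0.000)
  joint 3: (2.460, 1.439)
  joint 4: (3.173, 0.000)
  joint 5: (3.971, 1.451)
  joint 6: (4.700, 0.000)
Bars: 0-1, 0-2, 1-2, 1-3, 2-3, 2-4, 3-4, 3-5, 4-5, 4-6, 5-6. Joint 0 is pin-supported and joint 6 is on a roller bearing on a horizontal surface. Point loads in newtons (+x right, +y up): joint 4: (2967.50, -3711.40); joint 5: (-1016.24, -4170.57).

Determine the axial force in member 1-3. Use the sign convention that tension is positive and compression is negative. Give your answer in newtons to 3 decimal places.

-2476.669

N=7 nodes, M=11 members, R=3 reactions → 2N=14, M+R=14
member 0 (0-1): L=1.6327, (cx,cy)=(0.4826,0.8758)
member 1 (0-2): L=1.6400, (cx,cy)=(1.0000,0.0000)
member 2 (1-2): L=1.6646, (cx,cy)=(0.5118,-0.8591)
member 3 (1-3): L=1.6720, (cx,cy)=(1.0000,0.0054)
member 4 (2-3): L=1.6562, (cx,cy)=(0.4951,0.8688)
member 5 (2-4): L=1.5330, (cx,cy)=(1.0000,0.0000)
member 6 (3-4): L=1.6060, (cx,cy)=(0.4440,-0.8960)
member 7 (3-5): L=1.5110, (cx,cy)=(1.0000,0.0079)
member 8 (4-5): L=1.6560, (cx,cy)=(0.4819,0.8762)
member 9 (4-6): L=1.5270, (cx,cy)=(1.0000,0.0000)
member 10 (5-6): L=1.6238, (cx,cy)=(0.4489,-0.8936)
solve A·x = −loads:
  F[0-1] = -2473.5793 N (compression)
  F[0-2] = +3145.0686 N (tension)
  F[1-2] = +2506.2863 N (tension)
  F[1-3] = -2476.6693 N (compression)
  F[2-3] = -2478.1381 N (compression)
  F[2-4] = +5654.8152 N (tension)
  F[3-4] = +2375.6078 N (tension)
  F[3-5] = -4758.4103 N (compression)
  F[4-5] = +1806.3318 N (tension)
  F[4-6] = +2871.5570 N (tension)
  F[5-6] = -6396.3463 N (compression)
  Rx@0 = -1951.2600 N
  Ry@0 = +2166.4293 N
  Ry@6 = +5715.5407 N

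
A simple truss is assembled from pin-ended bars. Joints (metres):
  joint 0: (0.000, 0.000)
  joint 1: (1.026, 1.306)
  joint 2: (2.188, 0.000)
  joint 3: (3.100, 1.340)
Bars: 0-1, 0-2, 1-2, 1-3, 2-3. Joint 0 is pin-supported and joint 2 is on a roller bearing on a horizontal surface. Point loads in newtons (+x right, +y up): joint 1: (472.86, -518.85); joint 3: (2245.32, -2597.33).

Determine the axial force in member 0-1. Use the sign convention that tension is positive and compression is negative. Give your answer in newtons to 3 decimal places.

3133.955

N=4 nodes, M=5 members, R=3 reactions → 2N=8, M+R=8
member 0 (0-1): L=1.6608, (cx,cy)=(0.6178,0.7864)
member 1 (0-2): L=2.1880, (cx,cy)=(1.0000,0.0000)
member 2 (1-2): L=1.7481, (cx,cy)=(0.6647,-0.7471)
member 3 (1-3): L=2.0743, (cx,cy)=(0.9999,0.0164)
member 4 (2-3): L=1.6209, (cx,cy)=(0.5626,0.8267)
solve A·x = −loads:
  F[0-1] = +3133.9552 N (tension)
  F[0-2] = +782.1216 N (tension)
  F[1-2] = -3904.1122 N (compression)
  F[1-3] = +4058.8805 N (tension)
  F[2-3] = -3222.2934 N (compression)
  Rx@0 = -2718.1800 N
  Ry@0 = -2464.4174 N
  Ry@2 = +5580.5974 N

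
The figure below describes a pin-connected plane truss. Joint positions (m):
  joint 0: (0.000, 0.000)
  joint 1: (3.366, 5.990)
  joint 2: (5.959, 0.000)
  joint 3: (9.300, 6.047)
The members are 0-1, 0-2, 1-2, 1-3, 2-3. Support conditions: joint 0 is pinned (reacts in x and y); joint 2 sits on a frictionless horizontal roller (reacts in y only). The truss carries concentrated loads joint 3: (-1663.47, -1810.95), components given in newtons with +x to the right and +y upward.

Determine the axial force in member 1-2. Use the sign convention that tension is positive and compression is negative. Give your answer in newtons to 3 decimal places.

N=4 nodes, M=5 members, R=3 reactions → 2N=8, M+R=8
member 0 (0-1): L=6.8710, (cx,cy)=(0.4899,0.8718)
member 1 (0-2): L=5.9590, (cx,cy)=(1.0000,0.0000)
member 2 (1-2): L=6.5272, (cx,cy)=(0.3973,-0.9177)
member 3 (1-3): L=5.9343, (cx,cy)=(1.0000,0.0096)
member 4 (2-3): L=6.9086, (cx,cy)=(0.4836,0.8753)
solve A·x = −loads:
  F[0-1] = -771.6349 N (compression)
  F[0-2] = -1285.4553 N (compression)
  F[1-2] = +726.0488 N (tension)
  F[1-3] = -666.4781 N (compression)
  F[2-3] = -2061.6617 N (compression)
  Rx@0 = +1663.4700 N
  Ry@0 = +672.7000 N
  Ry@2 = +1138.2500 N

726.049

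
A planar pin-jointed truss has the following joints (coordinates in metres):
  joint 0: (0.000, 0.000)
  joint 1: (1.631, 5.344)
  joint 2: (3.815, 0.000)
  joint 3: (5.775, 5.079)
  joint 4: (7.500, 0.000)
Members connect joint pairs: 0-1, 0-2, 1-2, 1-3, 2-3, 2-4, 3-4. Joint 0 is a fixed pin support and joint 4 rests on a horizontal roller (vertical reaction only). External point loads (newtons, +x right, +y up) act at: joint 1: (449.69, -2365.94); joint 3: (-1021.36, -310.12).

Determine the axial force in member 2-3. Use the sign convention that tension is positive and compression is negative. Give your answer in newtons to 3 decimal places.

N=5 nodes, M=7 members, R=3 reactions → 2N=10, M+R=10
member 0 (0-1): L=5.5874, (cx,cy)=(0.2919,0.9564)
member 1 (0-2): L=3.8150, (cx,cy)=(1.0000,0.0000)
member 2 (1-2): L=5.7731, (cx,cy)=(0.3783,-0.9257)
member 3 (1-3): L=4.1525, (cx,cy)=(0.9980,-0.0638)
member 4 (2-3): L=5.4441, (cx,cy)=(0.3600,0.9329)
member 5 (2-4): L=3.6850, (cx,cy)=(1.0000,0.0000)
member 6 (3-4): L=5.3639, (cx,cy)=(0.3216,-0.9469)
solve A·x = −loads:
  F[0-1] = -2398.4631 N (compression)
  F[0-2] = +128.4637 N (tension)
  F[1-2] = +1.7628 N (tension)
  F[1-3] = -1152.8406 N (compression)
  F[2-3] = -1.7491 N (compression)
  F[2-4] = +129.7604 N (tension)
  F[3-4] = -403.4939 N (compression)
  Rx@0 = +571.6700 N
  Ry@0 = +2294.0004 N
  Ry@4 = +382.0596 N

-1.749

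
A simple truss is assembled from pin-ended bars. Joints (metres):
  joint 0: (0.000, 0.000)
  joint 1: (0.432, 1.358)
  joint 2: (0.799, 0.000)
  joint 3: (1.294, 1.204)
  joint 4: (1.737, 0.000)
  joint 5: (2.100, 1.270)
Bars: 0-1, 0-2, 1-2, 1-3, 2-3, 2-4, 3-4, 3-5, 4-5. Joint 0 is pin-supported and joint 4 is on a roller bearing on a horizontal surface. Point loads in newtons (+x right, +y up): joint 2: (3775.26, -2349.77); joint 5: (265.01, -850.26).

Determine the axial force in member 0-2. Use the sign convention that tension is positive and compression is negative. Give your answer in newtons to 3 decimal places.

N=6 nodes, M=9 members, R=3 reactions → 2N=12, M+R=12
member 0 (0-1): L=1.4251, (cx,cy)=(0.3031,0.9529)
member 1 (0-2): L=0.7990, (cx,cy)=(1.0000,0.0000)
member 2 (1-2): L=1.4067, (cx,cy)=(0.2609,-0.9654)
member 3 (1-3): L=0.8756, (cx,cy)=(0.9844,-0.1759)
member 4 (2-3): L=1.3018, (cx,cy)=(0.3802,0.9249)
member 5 (2-4): L=0.9380, (cx,cy)=(1.0000,0.0000)
member 6 (3-4): L=1.2829, (cx,cy)=(0.3453,-0.9385)
member 7 (3-5): L=0.8087, (cx,cy)=(0.9967,0.0816)
member 8 (4-5): L=1.3209, (cx,cy)=(0.2748,0.9615)
solve A·x = −loads:
  F[0-1] = -941.7695 N (compression)
  F[0-2] = +4325.7634 N (tension)
  F[1-2] = +1032.3256 N (tension)
  F[1-3] = -563.6026 N (compression)
  F[2-3] = +1463.0964 N (tension)
  F[2-4] = +263.4892 N (tension)
  F[3-4] = -1502.1141 N (compression)
  F[3-5] = +521.9539 N (tension)
  F[4-5] = -928.6140 N (compression)
  Rx@0 = -4040.2700 N
  Ry@0 = +897.4538 N
  Ry@4 = +2302.5762 N

4325.763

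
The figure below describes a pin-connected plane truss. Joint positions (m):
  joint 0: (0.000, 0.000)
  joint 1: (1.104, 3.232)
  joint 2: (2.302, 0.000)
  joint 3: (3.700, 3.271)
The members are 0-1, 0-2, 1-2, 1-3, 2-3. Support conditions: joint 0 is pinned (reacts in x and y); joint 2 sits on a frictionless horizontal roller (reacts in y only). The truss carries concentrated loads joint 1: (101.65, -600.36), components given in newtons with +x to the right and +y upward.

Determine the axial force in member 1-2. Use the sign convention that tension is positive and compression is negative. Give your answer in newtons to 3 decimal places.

N=4 nodes, M=5 members, R=3 reactions → 2N=8, M+R=8
member 0 (0-1): L=3.4154, (cx,cy)=(0.3232,0.9463)
member 1 (0-2): L=2.3020, (cx,cy)=(1.0000,0.0000)
member 2 (1-2): L=3.4469, (cx,cy)=(0.3476,-0.9377)
member 3 (1-3): L=2.5963, (cx,cy)=(0.9999,0.0150)
member 4 (2-3): L=3.5572, (cx,cy)=(0.3930,0.9195)
solve A·x = −loads:
  F[0-1] = -179.3497 N (compression)
  F[0-2] = +159.6241 N (tension)
  F[1-2] = -459.2707 N (compression)
  F[1-3] = +0.0000 N (tension)
  F[2-3] = +0.0000 N (tension)
  Rx@0 = -101.6500 N
  Ry@0 = +169.7213 N
  Ry@2 = +430.6387 N

-459.271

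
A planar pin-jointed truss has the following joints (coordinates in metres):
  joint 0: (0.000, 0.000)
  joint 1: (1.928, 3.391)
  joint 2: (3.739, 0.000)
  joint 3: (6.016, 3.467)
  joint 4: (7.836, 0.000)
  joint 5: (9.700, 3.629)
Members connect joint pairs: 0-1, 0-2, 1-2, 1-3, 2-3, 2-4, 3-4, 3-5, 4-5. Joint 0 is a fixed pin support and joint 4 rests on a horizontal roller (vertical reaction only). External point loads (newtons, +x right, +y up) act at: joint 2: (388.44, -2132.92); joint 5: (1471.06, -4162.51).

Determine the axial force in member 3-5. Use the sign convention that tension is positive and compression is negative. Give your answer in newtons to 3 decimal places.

3696.062

N=6 nodes, M=9 members, R=3 reactions → 2N=12, M+R=12
member 0 (0-1): L=3.9008, (cx,cy)=(0.4943,0.8693)
member 1 (0-2): L=3.7390, (cx,cy)=(1.0000,0.0000)
member 2 (1-2): L=3.8443, (cx,cy)=(0.4711,-0.8821)
member 3 (1-3): L=4.0887, (cx,cy)=(0.9998,0.0186)
member 4 (2-3): L=4.1479, (cx,cy)=(0.5490,0.8359)
member 5 (2-4): L=4.0970, (cx,cy)=(1.0000,0.0000)
member 6 (3-4): L=3.9157, (cx,cy)=(0.4648,-0.8854)
member 7 (3-5): L=3.6876, (cx,cy)=(0.9990,0.0439)
member 8 (4-5): L=4.0797, (cx,cy)=(0.4569,0.8895)
solve A·x = −loads:
  F[0-1] = +639.8794 N (tension)
  F[0-2] = +1543.2329 N (tension)
  F[1-2] = -617.8142 N (compression)
  F[1-3] = +607.4167 N (tension)
  F[2-3] = +3203.7838 N (tension)
  F[2-4] = -894.9899 N (compression)
  F[3-4] = -2853.8017 N (compression)
  F[3-5] = +3696.0621 N (tension)
  F[4-5] = -4862.0351 N (compression)
  Rx@0 = -1859.5000 N
  Ry@0 = -556.2560 N
  Ry@4 = +6851.6860 N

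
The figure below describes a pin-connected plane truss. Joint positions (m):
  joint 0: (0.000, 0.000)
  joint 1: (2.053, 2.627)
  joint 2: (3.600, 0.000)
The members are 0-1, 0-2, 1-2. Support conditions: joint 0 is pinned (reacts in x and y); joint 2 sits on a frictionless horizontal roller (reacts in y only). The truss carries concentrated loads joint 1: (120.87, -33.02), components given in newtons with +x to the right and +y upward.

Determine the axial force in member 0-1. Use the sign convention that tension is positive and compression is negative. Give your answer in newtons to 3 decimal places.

93.932

N=3 nodes, M=3 members, R=3 reactions → 2N=6, M+R=6
member 0 (0-1): L=3.3341, (cx,cy)=(0.6158,0.7879)
member 1 (0-2): L=3.6000, (cx,cy)=(1.0000,0.0000)
member 2 (1-2): L=3.0487, (cx,cy)=(0.5074,-0.8617)
solve A·x = −loads:
  F[0-1] = +93.9325 N (tension)
  F[0-2] = +63.0296 N (tension)
  F[1-2] = -124.2119 N (compression)
  Rx@0 = -120.8700 N
  Ry@0 = -74.0121 N
  Ry@2 = +107.0321 N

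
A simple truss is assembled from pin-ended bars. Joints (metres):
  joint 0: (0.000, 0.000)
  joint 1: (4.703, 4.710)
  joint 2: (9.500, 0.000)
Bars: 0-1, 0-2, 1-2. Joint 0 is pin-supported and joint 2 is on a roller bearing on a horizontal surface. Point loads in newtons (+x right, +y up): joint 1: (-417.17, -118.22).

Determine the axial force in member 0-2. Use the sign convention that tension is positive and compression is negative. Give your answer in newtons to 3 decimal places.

N=3 nodes, M=3 members, R=3 reactions → 2N=6, M+R=6
member 0 (0-1): L=6.6560, (cx,cy)=(0.7066,0.7076)
member 1 (0-2): L=9.5000, (cx,cy)=(1.0000,0.0000)
member 2 (1-2): L=6.7227, (cx,cy)=(0.7135,-0.7006)
solve A·x = −loads:
  F[0-1] = -376.6410 N (compression)
  F[0-2] = -151.0427 N (compression)
  F[1-2] = +211.6785 N (tension)
  Rx@0 = +417.1700 N
  Ry@0 = +266.5234 N
  Ry@2 = -148.3034 N

-151.043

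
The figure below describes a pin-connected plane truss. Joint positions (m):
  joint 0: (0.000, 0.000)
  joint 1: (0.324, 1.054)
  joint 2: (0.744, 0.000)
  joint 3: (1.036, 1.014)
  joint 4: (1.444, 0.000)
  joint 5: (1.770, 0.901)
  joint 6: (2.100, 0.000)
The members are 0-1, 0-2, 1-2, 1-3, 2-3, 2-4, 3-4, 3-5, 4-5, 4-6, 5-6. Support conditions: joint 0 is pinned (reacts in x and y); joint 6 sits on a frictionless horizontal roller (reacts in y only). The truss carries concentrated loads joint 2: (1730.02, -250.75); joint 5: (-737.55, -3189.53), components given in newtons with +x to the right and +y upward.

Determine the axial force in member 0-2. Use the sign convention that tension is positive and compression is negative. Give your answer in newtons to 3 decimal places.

1293.590

N=7 nodes, M=11 members, R=3 reactions → 2N=14, M+R=14
member 0 (0-1): L=1.1027, (cx,cy)=(0.2938,0.9559)
member 1 (0-2): L=0.7440, (cx,cy)=(1.0000,0.0000)
member 2 (1-2): L=1.1346, (cx,cy)=(0.3702,-0.9290)
member 3 (1-3): L=0.7131, (cx,cy)=(0.9984,-0.0561)
member 4 (2-3): L=1.0552, (cx,cy)=(0.2767,0.9609)
member 5 (2-4): L=0.7000, (cx,cy)=(1.0000,0.0000)
member 6 (3-4): L=1.0930, (cx,cy)=(0.3733,-0.9277)
member 7 (3-5): L=0.7426, (cx,cy)=(0.9884,-0.1522)
member 8 (4-5): L=0.9582, (cx,cy)=(0.3402,0.9403)
member 9 (4-6): L=0.6560, (cx,cy)=(1.0000,0.0000)
member 10 (5-6): L=0.9595, (cx,cy)=(0.3439,-0.9390)
solve A·x = −loads:
  F[0-1] = -1024.8064 N (compression)
  F[0-2] = +1293.5898 N (tension)
  F[1-2] = +1097.2507 N (tension)
  F[1-3] = -708.4095 N (compression)
  F[2-3] = -799.7863 N (compression)
  F[2-4] = +191.0637 N (tension)
  F[3-4] = +1001.7574 N (tension)
  F[3-5] = -1317.8979 N (compression)
  F[4-5] = -988.3099 N (compression)
  F[4-6] = +901.2594 N (tension)
  F[5-6] = -2620.5664 N (compression)
  Rx@0 = -992.4700 N
  Ry@0 = +979.5688 N
  Ry@6 = +2460.7112 N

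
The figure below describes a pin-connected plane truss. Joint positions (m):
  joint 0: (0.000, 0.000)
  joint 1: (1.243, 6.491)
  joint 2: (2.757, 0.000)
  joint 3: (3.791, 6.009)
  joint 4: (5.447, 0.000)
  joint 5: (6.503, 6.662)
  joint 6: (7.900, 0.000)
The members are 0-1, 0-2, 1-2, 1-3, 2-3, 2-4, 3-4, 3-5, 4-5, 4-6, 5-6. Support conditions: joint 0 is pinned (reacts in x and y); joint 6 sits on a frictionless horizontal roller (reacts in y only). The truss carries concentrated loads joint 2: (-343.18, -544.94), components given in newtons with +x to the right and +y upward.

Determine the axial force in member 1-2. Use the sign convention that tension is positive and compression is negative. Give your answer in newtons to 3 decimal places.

394.906

N=7 nodes, M=11 members, R=3 reactions → 2N=14, M+R=14
member 0 (0-1): L=6.6089, (cx,cy)=(0.1881,0.9822)
member 1 (0-2): L=2.7570, (cx,cy)=(1.0000,0.0000)
member 2 (1-2): L=6.6652, (cx,cy)=(0.2271,-0.9739)
member 3 (1-3): L=2.5932, (cx,cy)=(0.9826,-0.1859)
member 4 (2-3): L=6.0973, (cx,cy)=(0.1696,0.9855)
member 5 (2-4): L=2.6900, (cx,cy)=(1.0000,0.0000)
member 6 (3-4): L=6.2330, (cx,cy)=(0.2657,-0.9641)
member 7 (3-5): L=2.7895, (cx,cy)=(0.9722,0.2341)
member 8 (4-5): L=6.7452, (cx,cy)=(0.1566,0.9877)
member 9 (4-6): L=2.4530, (cx,cy)=(1.0000,0.0000)
member 10 (5-6): L=6.8069, (cx,cy)=(0.2052,-0.9787)
solve A·x = −loads:
  F[0-1] = -361.2090 N (compression)
  F[0-2] = -275.2444 N (compression)
  F[1-2] = +394.9057 N (tension)
  F[1-3] = -160.4338 N (compression)
  F[2-3] = +162.7138 N (tension)
  F[2-4] = +130.0446 N (tension)
  F[3-4] = -215.4500 N (compression)
  F[3-5] = -74.8840 N (compression)
  F[4-5] = +210.3001 N (tension)
  F[4-6] = +39.8795 N (tension)
  F[5-6] = -194.3135 N (compression)
  Rx@0 = +343.1800 N
  Ry@0 = +354.7628 N
  Ry@6 = +190.1772 N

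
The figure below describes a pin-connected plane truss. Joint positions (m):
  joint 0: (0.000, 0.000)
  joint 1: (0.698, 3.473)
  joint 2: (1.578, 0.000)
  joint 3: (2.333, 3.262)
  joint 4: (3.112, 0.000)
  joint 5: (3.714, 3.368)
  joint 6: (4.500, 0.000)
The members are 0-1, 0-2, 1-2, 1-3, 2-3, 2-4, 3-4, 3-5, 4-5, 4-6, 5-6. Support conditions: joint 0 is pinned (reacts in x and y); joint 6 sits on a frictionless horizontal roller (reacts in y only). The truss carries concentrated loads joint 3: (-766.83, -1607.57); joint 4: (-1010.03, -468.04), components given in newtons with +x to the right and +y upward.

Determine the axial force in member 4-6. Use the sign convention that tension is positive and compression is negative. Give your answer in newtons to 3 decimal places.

N=7 nodes, M=11 members, R=3 reactions → 2N=14, M+R=14
member 0 (0-1): L=3.5424, (cx,cy)=(0.1970,0.9804)
member 1 (0-2): L=1.5780, (cx,cy)=(1.0000,0.0000)
member 2 (1-2): L=3.5828, (cx,cy)=(0.2456,-0.9694)
member 3 (1-3): L=1.6486, (cx,cy)=(0.9918,-0.1280)
member 4 (2-3): L=3.3482, (cx,cy)=(0.2255,0.9742)
member 5 (2-4): L=1.5340, (cx,cy)=(1.0000,0.0000)
member 6 (3-4): L=3.3537, (cx,cy)=(0.2323,-0.9726)
member 7 (3-5): L=1.3851, (cx,cy)=(0.9971,0.0765)
member 8 (4-5): L=3.4214, (cx,cy)=(0.1760,0.9844)
member 9 (4-6): L=1.3880, (cx,cy)=(1.0000,0.0000)
member 10 (5-6): L=3.4585, (cx,cy)=(0.2273,-0.9738)
solve A·x = −loads:
  F[0-1] = -1503.8471 N (compression)
  F[0-2] = -1480.5436 N (compression)
  F[1-2] = +1613.1566 N (tension)
  F[1-3] = -698.2848 N (compression)
  F[2-3] = -1605.0778 N (compression)
  F[2-4] = -722.3861 N (compression)
  F[3-4] = -156.7761 N (compression)
  F[3-5] = -251.9671 N (compression)
  F[4-5] = +630.3626 N (tension)
  F[4-6] = +140.3143 N (tension)
  F[5-6] = -617.4006 N (compression)
  Rx@0 = +1776.8600 N
  Ry@0 = +1474.3651 N
  Ry@6 = +601.2449 N

140.314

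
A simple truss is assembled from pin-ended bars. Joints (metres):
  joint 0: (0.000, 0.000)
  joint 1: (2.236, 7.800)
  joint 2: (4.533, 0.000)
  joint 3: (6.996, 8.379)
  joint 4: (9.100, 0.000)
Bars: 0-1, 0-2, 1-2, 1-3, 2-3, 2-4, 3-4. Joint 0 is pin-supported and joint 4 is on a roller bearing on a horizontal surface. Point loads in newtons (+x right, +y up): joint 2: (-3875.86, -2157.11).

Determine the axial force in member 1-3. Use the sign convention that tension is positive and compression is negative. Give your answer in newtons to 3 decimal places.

N=5 nodes, M=7 members, R=3 reactions → 2N=10, M+R=10
member 0 (0-1): L=8.1142, (cx,cy)=(0.2756,0.9613)
member 1 (0-2): L=4.5330, (cx,cy)=(1.0000,0.0000)
member 2 (1-2): L=8.1312, (cx,cy)=(0.2825,-0.9593)
member 3 (1-3): L=4.7951, (cx,cy)=(0.9927,0.1207)
member 4 (2-3): L=8.7335, (cx,cy)=(0.2820,0.9594)
member 5 (2-4): L=4.5670, (cx,cy)=(1.0000,0.0000)
member 6 (3-4): L=8.6391, (cx,cy)=(0.2435,-0.9699)
solve A·x = −loads:
  F[0-1] = -1126.1888 N (compression)
  F[0-2] = -3565.5190 N (compression)
  F[1-2] = +1051.5320 N (tension)
  F[1-3] = -611.8679 N (compression)
  F[2-3] = +1196.9944 N (tension)
  F[2-4] = +269.8175 N (tension)
  F[3-4] = -1107.8836 N (compression)
  Rx@0 = +3875.8600 N
  Ry@0 = +1082.5848 N
  Ry@4 = +1074.5252 N

-611.868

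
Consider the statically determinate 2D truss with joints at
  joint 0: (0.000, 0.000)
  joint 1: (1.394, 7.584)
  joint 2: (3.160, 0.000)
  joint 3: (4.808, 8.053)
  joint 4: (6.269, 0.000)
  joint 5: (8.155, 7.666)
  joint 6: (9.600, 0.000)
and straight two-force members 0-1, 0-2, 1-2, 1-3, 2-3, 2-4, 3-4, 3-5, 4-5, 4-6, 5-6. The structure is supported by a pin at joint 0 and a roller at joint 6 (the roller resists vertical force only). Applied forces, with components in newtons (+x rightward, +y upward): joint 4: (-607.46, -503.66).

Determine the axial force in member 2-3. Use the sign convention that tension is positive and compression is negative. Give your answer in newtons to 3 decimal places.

-168.487

N=7 nodes, M=11 members, R=3 reactions → 2N=14, M+R=14
member 0 (0-1): L=7.7110, (cx,cy)=(0.1808,0.9835)
member 1 (0-2): L=3.1600, (cx,cy)=(1.0000,0.0000)
member 2 (1-2): L=7.7869, (cx,cy)=(0.2268,-0.9739)
member 3 (1-3): L=3.4461, (cx,cy)=(0.9907,0.1361)
member 4 (2-3): L=8.2199, (cx,cy)=(0.2005,0.9797)
member 5 (2-4): L=3.1090, (cx,cy)=(1.0000,0.0000)
member 6 (3-4): L=8.1845, (cx,cy)=(0.1785,-0.9839)
member 7 (3-5): L=3.3693, (cx,cy)=(0.9934,-0.1149)
member 8 (4-5): L=7.8946, (cx,cy)=(0.2389,0.9710)
member 9 (4-6): L=3.3310, (cx,cy)=(1.0000,0.0000)
member 10 (5-6): L=7.8010, (cx,cy)=(0.1852,-0.9827)
solve A·x = −loads:
  F[0-1] = -177.6872 N (compression)
  F[0-2] = -575.3378 N (compression)
  F[1-2] = +169.4825 N (tension)
  F[1-3] = -71.2220 N (compression)
  F[2-3] = -168.4874 N (compression)
  F[2-4] = -503.1208 N (compression)
  F[3-4] = +193.9419 N (tension)
  F[3-5] = -139.8854 N (compression)
  F[4-5] = +322.1614 N (tension)
  F[4-6] = +61.9960 N (tension)
  F[5-6] = -334.6924 N (compression)
  Rx@0 = +607.4600 N
  Ry@0 = +174.7595 N
  Ry@6 = +328.9005 N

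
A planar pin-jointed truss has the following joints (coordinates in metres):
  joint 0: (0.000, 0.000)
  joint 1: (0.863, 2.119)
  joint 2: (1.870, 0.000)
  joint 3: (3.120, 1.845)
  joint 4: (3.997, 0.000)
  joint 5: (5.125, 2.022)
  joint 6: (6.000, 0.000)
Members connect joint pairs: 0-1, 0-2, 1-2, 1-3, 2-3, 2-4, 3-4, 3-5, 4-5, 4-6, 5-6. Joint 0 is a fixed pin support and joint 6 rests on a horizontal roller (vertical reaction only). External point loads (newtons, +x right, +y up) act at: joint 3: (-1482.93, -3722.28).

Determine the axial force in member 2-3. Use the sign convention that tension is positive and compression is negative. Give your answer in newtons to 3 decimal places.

N=7 nodes, M=11 members, R=3 reactions → 2N=14, M+R=14
member 0 (0-1): L=2.2880, (cx,cy)=(0.3772,0.9261)
member 1 (0-2): L=1.8700, (cx,cy)=(1.0000,0.0000)
member 2 (1-2): L=2.3461, (cx,cy)=(0.4292,-0.9032)
member 3 (1-3): L=2.2736, (cx,cy)=(0.9927,-0.1205)
member 4 (2-3): L=2.2286, (cx,cy)=(0.5609,0.8279)
member 5 (2-4): L=2.1270, (cx,cy)=(1.0000,0.0000)
member 6 (3-4): L=2.0428, (cx,cy)=(0.4293,-0.9032)
member 7 (3-5): L=2.0128, (cx,cy)=(0.9961,0.0879)
member 8 (4-5): L=2.3154, (cx,cy)=(0.4872,0.8733)
member 9 (4-6): L=2.0030, (cx,cy)=(1.0000,0.0000)
member 10 (5-6): L=2.2032, (cx,cy)=(0.3971,-0.9178)
solve A·x = −loads:
  F[0-1] = -2421.5574 N (compression)
  F[0-2] = -569.5529 N (compression)
  F[1-2] = +2765.3661 N (tension)
  F[1-3] = -2115.7538 N (compression)
  F[2-3] = -3016.9356 N (compression)
  F[2-4] = +2309.5955 N (tension)
  F[3-4] = -1788.9169 N (compression)
  F[3-5] = -1547.5974 N (compression)
  F[4-5] = +1850.0809 N (tension)
  F[4-6] = +640.2752 N (tension)
  F[5-6] = -1612.1796 N (compression)
  Rx@0 = +1482.9300 N
  Ry@0 = +2242.6954 N
  Ry@6 = +1479.5846 N

-3016.936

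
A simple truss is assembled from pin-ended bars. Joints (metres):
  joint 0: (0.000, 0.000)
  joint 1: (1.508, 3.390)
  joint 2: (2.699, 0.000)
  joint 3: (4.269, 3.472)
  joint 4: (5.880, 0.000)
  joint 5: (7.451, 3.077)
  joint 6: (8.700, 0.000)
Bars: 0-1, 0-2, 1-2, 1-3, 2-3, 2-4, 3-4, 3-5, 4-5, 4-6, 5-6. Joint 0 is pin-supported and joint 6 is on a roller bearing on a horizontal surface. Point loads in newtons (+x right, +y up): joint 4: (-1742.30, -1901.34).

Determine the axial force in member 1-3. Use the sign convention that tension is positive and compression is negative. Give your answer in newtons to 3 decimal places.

-485.821

N=7 nodes, M=11 members, R=3 reactions → 2N=14, M+R=14
member 0 (0-1): L=3.7103, (cx,cy)=(0.4064,0.9137)
member 1 (0-2): L=2.6990, (cx,cy)=(1.0000,0.0000)
member 2 (1-2): L=3.5931, (cx,cy)=(0.3315,-0.9435)
member 3 (1-3): L=2.7622, (cx,cy)=(0.9996,0.0297)
member 4 (2-3): L=3.8105, (cx,cy)=(0.4120,0.9112)
member 5 (2-4): L=3.1810, (cx,cy)=(1.0000,0.0000)
member 6 (3-4): L=3.8275, (cx,cy)=(0.4209,-0.9071)
member 7 (3-5): L=3.2064, (cx,cy)=(0.9924,-0.1232)
member 8 (4-5): L=3.4548, (cx,cy)=(0.4547,0.8906)
member 9 (4-6): L=2.8200, (cx,cy)=(1.0000,0.0000)
member 10 (5-6): L=3.3208, (cx,cy)=(0.3761,-0.9266)
solve A·x = −loads:
  F[0-1] = -674.5225 N (compression)
  F[0-2] = -1468.1481 N (compression)
  F[1-2] = +637.9387 N (tension)
  F[1-3] = -485.8209 N (compression)
  F[2-3] = -660.5483 N (compression)
  F[2-4] = -984.5323 N (compression)
  F[3-4] = +830.9690 N (tension)
  F[3-5] = -1116.0201 N (compression)
  F[4-5] = +1288.4782 N (tension)
  F[4-6] = +521.6183 N (tension)
  F[5-6] = -1386.8751 N (compression)
  Rx@0 = +1742.3000 N
  Ry@0 = +616.2964 N
  Ry@6 = +1285.0436 N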